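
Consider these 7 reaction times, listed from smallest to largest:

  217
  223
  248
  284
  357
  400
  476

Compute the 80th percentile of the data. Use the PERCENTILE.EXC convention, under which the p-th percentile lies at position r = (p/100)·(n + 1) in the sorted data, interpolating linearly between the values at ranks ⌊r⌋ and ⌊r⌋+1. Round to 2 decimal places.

n = 7.
r = (80/100)·(7 + 1) = 6.4.
Rank 6 is 400 and rank 7 is 476.
Interpolate: 400 + 0.4·(476 − 400) = 400 + 0.4·76 = 430.4.

430.40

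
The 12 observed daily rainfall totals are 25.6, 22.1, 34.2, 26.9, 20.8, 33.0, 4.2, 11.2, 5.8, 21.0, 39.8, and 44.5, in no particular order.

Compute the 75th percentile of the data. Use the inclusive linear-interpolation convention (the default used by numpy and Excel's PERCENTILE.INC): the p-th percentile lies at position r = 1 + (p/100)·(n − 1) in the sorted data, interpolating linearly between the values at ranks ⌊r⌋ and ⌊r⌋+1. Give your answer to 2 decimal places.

Sorted: 4.2, 5.8, 11.2, 20.8, 21.0, 22.1, 25.6, 26.9, 33.0, 34.2, 39.8, 44.5.
n = 12.
r = 1 + (75/100)·(12 − 1) = 1 + 8.25 = 9.25.
Rank 9 is 33.0 and rank 10 is 34.2.
Interpolate: 33.0 + 0.25·(34.2 − 33.0) = 33.0 + 0.25·1.2 = 33.3.

33.30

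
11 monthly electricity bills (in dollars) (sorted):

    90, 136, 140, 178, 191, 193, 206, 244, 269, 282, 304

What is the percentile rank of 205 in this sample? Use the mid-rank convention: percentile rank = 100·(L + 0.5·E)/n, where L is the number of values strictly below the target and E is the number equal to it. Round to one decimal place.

54.5

Count below 205: L = 6; count equal: E = 0; n = 11.
Percentile rank = 100·(6 + 0.5·0)/11 = 100·6/11 = 54.55.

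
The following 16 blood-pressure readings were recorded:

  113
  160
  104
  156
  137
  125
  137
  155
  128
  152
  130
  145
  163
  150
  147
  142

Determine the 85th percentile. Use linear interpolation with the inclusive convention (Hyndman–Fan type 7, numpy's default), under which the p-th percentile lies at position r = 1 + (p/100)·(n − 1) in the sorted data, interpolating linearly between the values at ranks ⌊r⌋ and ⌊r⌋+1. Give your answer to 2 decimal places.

155.75

Sorted: 104, 113, 125, 128, 130, 137, 137, 142, 145, 147, 150, 152, 155, 156, 160, 163.
n = 16.
r = 1 + (85/100)·(16 − 1) = 1 + 12.75 = 13.75.
Rank 13 is 155 and rank 14 is 156.
Interpolate: 155 + 0.75·(156 − 155) = 155 + 0.75·1 = 155.75.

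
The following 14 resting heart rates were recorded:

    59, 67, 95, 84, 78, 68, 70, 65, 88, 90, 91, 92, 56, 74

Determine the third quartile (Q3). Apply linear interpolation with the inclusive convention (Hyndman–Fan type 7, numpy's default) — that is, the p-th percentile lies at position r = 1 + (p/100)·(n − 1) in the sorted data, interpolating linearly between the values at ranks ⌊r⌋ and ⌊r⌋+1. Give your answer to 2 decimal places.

Sorted: 56, 59, 65, 67, 68, 70, 74, 78, 84, 88, 90, 91, 92, 95.
n = 14.
r = 1 + (75/100)·(14 − 1) = 1 + 9.75 = 10.75.
Rank 10 is 88 and rank 11 is 90.
Interpolate: 88 + 0.75·(90 − 88) = 88 + 0.75·2 = 89.5.

89.50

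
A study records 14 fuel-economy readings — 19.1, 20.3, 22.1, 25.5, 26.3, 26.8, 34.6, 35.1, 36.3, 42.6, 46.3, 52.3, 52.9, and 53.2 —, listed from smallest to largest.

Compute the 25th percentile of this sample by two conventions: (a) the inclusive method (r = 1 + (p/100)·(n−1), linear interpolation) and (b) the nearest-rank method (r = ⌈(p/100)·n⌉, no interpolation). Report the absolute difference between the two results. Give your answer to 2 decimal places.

0.20

n = 14.
(a) r = 4.25; between ranks 4 (25.5) and 5 (26.3): 25.7.
(b) the nearest-rank method: rank 4 → 25.5.
|25.7 − 25.5| = 0.2.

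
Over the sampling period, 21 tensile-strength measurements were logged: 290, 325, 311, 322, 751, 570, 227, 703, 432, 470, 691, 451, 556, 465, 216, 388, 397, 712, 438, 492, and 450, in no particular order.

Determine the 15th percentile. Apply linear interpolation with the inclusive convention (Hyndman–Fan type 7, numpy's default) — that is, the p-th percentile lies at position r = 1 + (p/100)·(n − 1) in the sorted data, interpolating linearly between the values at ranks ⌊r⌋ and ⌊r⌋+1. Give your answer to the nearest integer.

Sorted: 216, 227, 290, 311, 322, 325, 388, 397, 432, 438, 450, 451, 465, 470, 492, 556, 570, 691, 703, 712, 751.
n = 21.
r = 1 + (15/100)·(21 − 1) = 1 + 3 = 4.
r is an integer, so P15 is the value at rank 4: 311.

311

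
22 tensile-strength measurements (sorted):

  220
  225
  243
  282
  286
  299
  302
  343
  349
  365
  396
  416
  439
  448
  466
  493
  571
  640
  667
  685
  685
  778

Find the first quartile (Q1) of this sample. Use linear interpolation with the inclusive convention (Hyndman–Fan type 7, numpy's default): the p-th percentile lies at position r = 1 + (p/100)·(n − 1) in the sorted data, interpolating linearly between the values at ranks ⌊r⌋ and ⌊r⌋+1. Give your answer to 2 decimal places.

299.75

n = 22.
r = 1 + (25/100)·(22 − 1) = 1 + 5.25 = 6.25.
Rank 6 is 299 and rank 7 is 302.
Interpolate: 299 + 0.25·(302 − 299) = 299 + 0.25·3 = 299.75.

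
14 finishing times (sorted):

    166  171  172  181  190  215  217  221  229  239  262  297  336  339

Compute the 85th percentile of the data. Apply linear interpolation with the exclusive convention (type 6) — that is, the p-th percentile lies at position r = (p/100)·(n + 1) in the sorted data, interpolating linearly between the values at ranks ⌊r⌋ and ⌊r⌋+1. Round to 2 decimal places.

n = 14.
r = (85/100)·(14 + 1) = 12.75.
Rank 12 is 297 and rank 13 is 336.
Interpolate: 297 + 0.75·(336 − 297) = 297 + 0.75·39 = 326.25.

326.25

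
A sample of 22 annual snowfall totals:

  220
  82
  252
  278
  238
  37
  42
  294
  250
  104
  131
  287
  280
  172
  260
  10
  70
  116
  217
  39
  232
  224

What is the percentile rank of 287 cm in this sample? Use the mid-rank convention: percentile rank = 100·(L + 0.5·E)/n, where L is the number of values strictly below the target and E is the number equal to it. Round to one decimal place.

Sorted: 10, 37, 39, 42, 70, 82, 104, 116, 131, 172, 217, 220, 224, 232, 238, 250, 252, 260, 278, 280, 287, 294.
Count below 287: L = 20; count equal: E = 1; n = 22.
Percentile rank = 100·(20 + 0.5·1)/22 = 100·20.5/22 = 93.18.

93.2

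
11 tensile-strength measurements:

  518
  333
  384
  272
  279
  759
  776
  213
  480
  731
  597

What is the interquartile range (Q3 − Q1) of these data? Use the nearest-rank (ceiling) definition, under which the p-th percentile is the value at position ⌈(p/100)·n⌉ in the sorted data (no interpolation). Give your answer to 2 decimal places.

452.00

Sorted: 213, 272, 279, 333, 384, 480, 518, 597, 731, 759, 776.
n = 11.
P25: rank ⌈25/100·11⌉ = 3 → 279.
P75: rank ⌈75/100·11⌉ = 9 → 731.
Difference: 731 − 279 = 452.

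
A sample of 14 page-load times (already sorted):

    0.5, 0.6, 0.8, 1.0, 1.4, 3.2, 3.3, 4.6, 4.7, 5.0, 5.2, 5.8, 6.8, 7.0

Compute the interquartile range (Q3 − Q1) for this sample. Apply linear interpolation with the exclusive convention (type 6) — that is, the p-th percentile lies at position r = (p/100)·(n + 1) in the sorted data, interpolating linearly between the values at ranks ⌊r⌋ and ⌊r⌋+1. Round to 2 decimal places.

n = 14.
P25: r = 3.75; ranks 3–4 are 0.8, 1.0; interpolating gives 0.95.
P75: r = 11.25; ranks 11–12 are 5.2, 5.8; interpolating gives 5.35.
Difference: 5.35 − 0.95 = 4.4.

4.40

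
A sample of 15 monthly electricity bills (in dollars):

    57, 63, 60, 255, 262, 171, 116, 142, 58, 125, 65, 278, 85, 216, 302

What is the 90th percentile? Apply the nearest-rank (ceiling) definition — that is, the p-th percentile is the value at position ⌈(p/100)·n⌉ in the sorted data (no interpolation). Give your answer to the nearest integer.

Sorted: 57, 58, 60, 63, 65, 85, 116, 125, 142, 171, 216, 255, 262, 278, 302.
n = 15.
Position = ⌈90/100 · 15⌉ = ⌈13.5⌉ = 14.
The value at rank 14 is 278.

278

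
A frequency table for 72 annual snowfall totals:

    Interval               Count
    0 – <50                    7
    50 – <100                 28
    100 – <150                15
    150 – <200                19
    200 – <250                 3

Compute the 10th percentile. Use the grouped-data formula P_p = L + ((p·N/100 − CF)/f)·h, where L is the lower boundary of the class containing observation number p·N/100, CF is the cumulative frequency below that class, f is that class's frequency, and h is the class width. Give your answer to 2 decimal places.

N = 72; target position k = 10/100 · 72 = 7.2.
Cumulative frequencies: 7, 35, 50, 69, 72.
Observation 7.2 falls in the class 50 – <100.
L = 50, CF = 7, f = 28, h = 50.
P10 = 50 + ((7.2 − 7)/28)·50 = 50 + 0.357143 = 50.3571.

50.36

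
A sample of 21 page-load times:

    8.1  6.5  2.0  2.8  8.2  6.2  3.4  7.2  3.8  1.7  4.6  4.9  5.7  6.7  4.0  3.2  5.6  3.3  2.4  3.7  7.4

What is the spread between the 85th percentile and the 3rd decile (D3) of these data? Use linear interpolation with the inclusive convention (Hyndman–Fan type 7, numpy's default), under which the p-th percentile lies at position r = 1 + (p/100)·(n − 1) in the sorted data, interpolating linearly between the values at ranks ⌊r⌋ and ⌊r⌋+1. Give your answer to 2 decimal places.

Sorted: 1.7, 2.0, 2.4, 2.8, 3.2, 3.3, 3.4, 3.7, 3.8, 4.0, 4.6, 4.9, 5.6, 5.7, 6.2, 6.5, 6.7, 7.2, 7.4, 8.1, 8.2.
n = 21.
P30: r = 7 (integer) → 3.4.
P85: r = 18 (integer) → 7.2.
Difference: 7.2 − 3.4 = 3.8.

3.80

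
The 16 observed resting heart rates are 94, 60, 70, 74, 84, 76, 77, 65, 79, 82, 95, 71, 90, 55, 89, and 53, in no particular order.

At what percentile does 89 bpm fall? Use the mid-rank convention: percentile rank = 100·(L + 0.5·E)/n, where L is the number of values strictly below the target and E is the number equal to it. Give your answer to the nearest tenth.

Sorted: 53, 55, 60, 65, 70, 71, 74, 76, 77, 79, 82, 84, 89, 90, 94, 95.
Count below 89: L = 12; count equal: E = 1; n = 16.
Percentile rank = 100·(12 + 0.5·1)/16 = 100·12.5/16 = 78.12.

78.1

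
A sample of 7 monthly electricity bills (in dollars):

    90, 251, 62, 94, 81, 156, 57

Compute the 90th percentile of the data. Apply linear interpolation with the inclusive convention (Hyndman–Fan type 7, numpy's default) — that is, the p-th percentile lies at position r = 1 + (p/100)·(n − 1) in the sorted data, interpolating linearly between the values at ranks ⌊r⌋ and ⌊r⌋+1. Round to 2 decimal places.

Sorted: 57, 62, 81, 90, 94, 156, 251.
n = 7.
r = 1 + (90/100)·(7 − 1) = 1 + 5.4 = 6.4.
Rank 6 is 156 and rank 7 is 251.
Interpolate: 156 + 0.4·(251 − 156) = 156 + 0.4·95 = 194.

194.00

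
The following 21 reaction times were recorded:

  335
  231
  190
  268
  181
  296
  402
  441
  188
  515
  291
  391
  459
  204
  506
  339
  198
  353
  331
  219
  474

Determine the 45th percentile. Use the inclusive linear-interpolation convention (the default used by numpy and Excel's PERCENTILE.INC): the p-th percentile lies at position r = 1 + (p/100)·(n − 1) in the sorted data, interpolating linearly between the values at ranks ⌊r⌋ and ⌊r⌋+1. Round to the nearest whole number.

Sorted: 181, 188, 190, 198, 204, 219, 231, 268, 291, 296, 331, 335, 339, 353, 391, 402, 441, 459, 474, 506, 515.
n = 21.
r = 1 + (45/100)·(21 − 1) = 1 + 9 = 10.
r is an integer, so P45 is the value at rank 10: 296.

296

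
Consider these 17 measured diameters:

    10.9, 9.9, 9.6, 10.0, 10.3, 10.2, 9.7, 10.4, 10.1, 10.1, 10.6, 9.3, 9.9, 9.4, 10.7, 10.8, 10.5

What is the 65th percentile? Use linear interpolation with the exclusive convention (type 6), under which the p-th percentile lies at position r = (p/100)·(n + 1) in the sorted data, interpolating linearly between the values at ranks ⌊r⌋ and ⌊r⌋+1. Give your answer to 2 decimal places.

10.37

Sorted: 9.3, 9.4, 9.6, 9.7, 9.9, 9.9, 10.0, 10.1, 10.1, 10.2, 10.3, 10.4, 10.5, 10.6, 10.7, 10.8, 10.9.
n = 17.
r = (65/100)·(17 + 1) = 11.7.
Rank 11 is 10.3 and rank 12 is 10.4.
Interpolate: 10.3 + 0.7·(10.4 − 10.3) = 10.3 + 0.7·0.1 = 10.37.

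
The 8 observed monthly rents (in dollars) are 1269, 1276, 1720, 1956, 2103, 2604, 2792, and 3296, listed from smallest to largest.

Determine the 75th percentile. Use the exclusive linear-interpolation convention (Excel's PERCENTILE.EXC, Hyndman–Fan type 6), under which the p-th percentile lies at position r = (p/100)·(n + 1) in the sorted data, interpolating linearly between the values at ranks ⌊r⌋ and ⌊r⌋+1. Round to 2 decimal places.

2745.00

n = 8.
r = (75/100)·(8 + 1) = 6.75.
Rank 6 is 2604 and rank 7 is 2792.
Interpolate: 2604 + 0.75·(2792 − 2604) = 2604 + 0.75·188 = 2745.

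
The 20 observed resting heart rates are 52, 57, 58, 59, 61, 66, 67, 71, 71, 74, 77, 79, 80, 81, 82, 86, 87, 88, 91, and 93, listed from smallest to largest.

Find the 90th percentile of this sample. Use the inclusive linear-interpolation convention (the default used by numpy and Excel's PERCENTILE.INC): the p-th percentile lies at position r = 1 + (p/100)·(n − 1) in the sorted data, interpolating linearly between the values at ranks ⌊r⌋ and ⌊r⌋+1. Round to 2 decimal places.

n = 20.
r = 1 + (90/100)·(20 − 1) = 1 + 17.1 = 18.1.
Rank 18 is 88 and rank 19 is 91.
Interpolate: 88 + 0.1·(91 − 88) = 88 + 0.1·3 = 88.3.

88.30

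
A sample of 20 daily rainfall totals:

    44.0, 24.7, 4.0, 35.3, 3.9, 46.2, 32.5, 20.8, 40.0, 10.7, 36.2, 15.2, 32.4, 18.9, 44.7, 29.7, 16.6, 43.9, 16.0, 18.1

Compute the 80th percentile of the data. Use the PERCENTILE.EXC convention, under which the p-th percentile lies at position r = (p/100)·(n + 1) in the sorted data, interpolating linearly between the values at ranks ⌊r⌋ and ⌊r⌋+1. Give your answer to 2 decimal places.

Sorted: 3.9, 4.0, 10.7, 15.2, 16.0, 16.6, 18.1, 18.9, 20.8, 24.7, 29.7, 32.4, 32.5, 35.3, 36.2, 40.0, 43.9, 44.0, 44.7, 46.2.
n = 20.
r = (80/100)·(20 + 1) = 16.8.
Rank 16 is 40.0 and rank 17 is 43.9.
Interpolate: 40.0 + 0.8·(43.9 − 40.0) = 40.0 + 0.8·3.9 = 43.12.

43.12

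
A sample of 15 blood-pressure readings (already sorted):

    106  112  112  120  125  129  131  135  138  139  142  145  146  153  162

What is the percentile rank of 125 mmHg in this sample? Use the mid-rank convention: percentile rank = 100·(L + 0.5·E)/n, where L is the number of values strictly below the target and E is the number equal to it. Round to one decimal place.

30.0

Count below 125: L = 4; count equal: E = 1; n = 15.
Percentile rank = 100·(4 + 0.5·1)/15 = 100·4.5/15 = 30.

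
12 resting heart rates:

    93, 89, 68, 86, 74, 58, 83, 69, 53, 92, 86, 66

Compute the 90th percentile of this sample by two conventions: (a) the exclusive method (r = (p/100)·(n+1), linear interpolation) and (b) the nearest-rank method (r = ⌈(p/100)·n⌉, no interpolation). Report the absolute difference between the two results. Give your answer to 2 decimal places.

Sorted: 53, 58, 66, 68, 69, 74, 83, 86, 86, 89, 92, 93.
n = 12.
(a) r = 11.7; between ranks 11 (92) and 12 (93): 92.7.
(b) the nearest-rank method: rank 11 → 92.
|92.7 − 92| = 0.7.

0.70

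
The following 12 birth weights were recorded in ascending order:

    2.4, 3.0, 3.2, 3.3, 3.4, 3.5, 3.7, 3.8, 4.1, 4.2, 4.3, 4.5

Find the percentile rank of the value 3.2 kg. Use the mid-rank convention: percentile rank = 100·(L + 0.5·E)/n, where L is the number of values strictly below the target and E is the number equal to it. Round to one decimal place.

20.8

Count below 3.2: L = 2; count equal: E = 1; n = 12.
Percentile rank = 100·(2 + 0.5·1)/12 = 100·2.5/12 = 20.83.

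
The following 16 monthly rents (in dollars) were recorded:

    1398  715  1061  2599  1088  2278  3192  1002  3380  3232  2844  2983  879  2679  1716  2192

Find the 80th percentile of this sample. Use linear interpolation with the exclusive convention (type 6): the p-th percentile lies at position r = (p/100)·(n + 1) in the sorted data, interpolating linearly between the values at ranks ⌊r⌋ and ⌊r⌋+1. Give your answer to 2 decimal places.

Sorted: 715, 879, 1002, 1061, 1088, 1398, 1716, 2192, 2278, 2599, 2679, 2844, 2983, 3192, 3232, 3380.
n = 16.
r = (80/100)·(16 + 1) = 13.6.
Rank 13 is 2983 and rank 14 is 3192.
Interpolate: 2983 + 0.6·(3192 − 2983) = 2983 + 0.6·209 = 3108.4.

3108.40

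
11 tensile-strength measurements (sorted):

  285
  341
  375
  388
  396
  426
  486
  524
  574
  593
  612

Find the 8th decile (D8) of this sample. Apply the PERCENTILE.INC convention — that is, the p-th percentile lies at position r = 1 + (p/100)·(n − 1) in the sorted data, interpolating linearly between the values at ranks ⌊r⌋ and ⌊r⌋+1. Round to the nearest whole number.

574

n = 11.
r = 1 + (80/100)·(11 − 1) = 1 + 8 = 9.
r is an integer, so P80 is the value at rank 9: 574.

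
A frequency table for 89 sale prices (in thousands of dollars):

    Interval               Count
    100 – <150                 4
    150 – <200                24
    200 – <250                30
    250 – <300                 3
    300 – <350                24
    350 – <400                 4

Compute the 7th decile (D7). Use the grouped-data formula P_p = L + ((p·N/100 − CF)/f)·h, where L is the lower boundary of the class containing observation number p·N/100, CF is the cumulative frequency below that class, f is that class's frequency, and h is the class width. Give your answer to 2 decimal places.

N = 89; target position k = 70/100 · 89 = 62.3.
Cumulative frequencies: 4, 28, 58, 61, 85, 89.
Observation 62.3 falls in the class 300 – <350.
L = 300, CF = 61, f = 24, h = 50.
P70 = 300 + ((62.3 − 61)/24)·50 = 300 + 2.70833 = 302.708.

302.71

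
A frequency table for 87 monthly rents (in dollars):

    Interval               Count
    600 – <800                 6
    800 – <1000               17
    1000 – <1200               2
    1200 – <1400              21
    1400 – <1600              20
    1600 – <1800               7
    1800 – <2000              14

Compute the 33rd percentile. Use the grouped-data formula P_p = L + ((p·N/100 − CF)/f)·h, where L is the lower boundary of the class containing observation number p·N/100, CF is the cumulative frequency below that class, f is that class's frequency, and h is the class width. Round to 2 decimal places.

1235.33

N = 87; target position k = 33/100 · 87 = 28.71.
Cumulative frequencies: 6, 23, 25, 46, 66, 73, 87.
Observation 28.71 falls in the class 1200 – <1400.
L = 1200, CF = 25, f = 21, h = 200.
P33 = 1200 + ((28.71 − 25)/21)·200 = 1200 + 35.3333 = 1235.33.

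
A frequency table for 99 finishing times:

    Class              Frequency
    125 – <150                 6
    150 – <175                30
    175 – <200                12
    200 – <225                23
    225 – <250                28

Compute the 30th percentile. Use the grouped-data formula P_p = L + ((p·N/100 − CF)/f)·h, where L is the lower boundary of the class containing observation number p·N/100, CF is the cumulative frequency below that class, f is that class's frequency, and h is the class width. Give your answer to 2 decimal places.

N = 99; target position k = 30/100 · 99 = 29.7.
Cumulative frequencies: 6, 36, 48, 71, 99.
Observation 29.7 falls in the class 150 – <175.
L = 150, CF = 6, f = 30, h = 25.
P30 = 150 + ((29.7 − 6)/30)·25 = 150 + 19.75 = 169.75.

169.75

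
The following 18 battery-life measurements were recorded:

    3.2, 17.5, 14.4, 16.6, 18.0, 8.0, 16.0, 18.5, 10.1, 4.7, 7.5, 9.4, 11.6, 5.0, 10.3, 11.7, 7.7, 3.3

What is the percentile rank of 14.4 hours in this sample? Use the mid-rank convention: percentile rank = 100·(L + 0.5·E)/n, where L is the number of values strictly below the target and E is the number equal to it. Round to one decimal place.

Sorted: 3.2, 3.3, 4.7, 5.0, 7.5, 7.7, 8.0, 9.4, 10.1, 10.3, 11.6, 11.7, 14.4, 16.0, 16.6, 17.5, 18.0, 18.5.
Count below 14.4: L = 12; count equal: E = 1; n = 18.
Percentile rank = 100·(12 + 0.5·1)/18 = 100·12.5/18 = 69.44.

69.4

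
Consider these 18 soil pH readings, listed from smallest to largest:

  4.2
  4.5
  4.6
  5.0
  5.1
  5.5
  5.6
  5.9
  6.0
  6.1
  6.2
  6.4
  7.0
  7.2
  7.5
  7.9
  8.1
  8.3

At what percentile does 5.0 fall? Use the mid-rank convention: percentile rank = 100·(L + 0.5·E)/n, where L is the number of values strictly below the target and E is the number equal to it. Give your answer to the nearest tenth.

19.4

Count below 5.0: L = 3; count equal: E = 1; n = 18.
Percentile rank = 100·(3 + 0.5·1)/18 = 100·3.5/18 = 19.44.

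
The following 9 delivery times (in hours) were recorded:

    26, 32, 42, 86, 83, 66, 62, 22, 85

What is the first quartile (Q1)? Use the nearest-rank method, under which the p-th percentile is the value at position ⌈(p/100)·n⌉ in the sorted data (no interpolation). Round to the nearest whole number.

Sorted: 22, 26, 32, 42, 62, 66, 83, 85, 86.
n = 9.
Position = ⌈25/100 · 9⌉ = ⌈2.25⌉ = 3.
The value at rank 3 is 32.

32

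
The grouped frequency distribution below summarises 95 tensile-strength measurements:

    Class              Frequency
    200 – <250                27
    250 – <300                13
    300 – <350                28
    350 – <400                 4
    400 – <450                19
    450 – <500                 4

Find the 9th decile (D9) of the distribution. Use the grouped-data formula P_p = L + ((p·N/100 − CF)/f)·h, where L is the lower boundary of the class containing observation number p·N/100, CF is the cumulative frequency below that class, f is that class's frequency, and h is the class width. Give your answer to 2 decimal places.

435.53

N = 95; target position k = 90/100 · 95 = 85.5.
Cumulative frequencies: 27, 40, 68, 72, 91, 95.
Observation 85.5 falls in the class 400 – <450.
L = 400, CF = 72, f = 19, h = 50.
P90 = 400 + ((85.5 − 72)/19)·50 = 400 + 35.5263 = 435.526.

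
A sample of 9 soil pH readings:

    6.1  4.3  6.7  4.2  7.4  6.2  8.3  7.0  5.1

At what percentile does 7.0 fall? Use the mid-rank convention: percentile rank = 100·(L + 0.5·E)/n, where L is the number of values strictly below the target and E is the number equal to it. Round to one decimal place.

72.2

Sorted: 4.2, 4.3, 5.1, 6.1, 6.2, 6.7, 7.0, 7.4, 8.3.
Count below 7.0: L = 6; count equal: E = 1; n = 9.
Percentile rank = 100·(6 + 0.5·1)/9 = 100·6.5/9 = 72.22.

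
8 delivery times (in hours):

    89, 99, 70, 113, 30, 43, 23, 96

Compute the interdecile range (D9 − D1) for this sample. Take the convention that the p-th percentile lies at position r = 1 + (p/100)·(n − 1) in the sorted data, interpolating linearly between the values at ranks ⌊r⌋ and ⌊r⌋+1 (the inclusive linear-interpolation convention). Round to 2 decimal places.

Sorted: 23, 30, 43, 70, 89, 96, 99, 113.
n = 8.
P10: r = 1.7; ranks 1–2 are 23, 30; interpolating gives 27.9.
P90: r = 7.3; ranks 7–8 are 99, 113; interpolating gives 103.2.
Difference: 103.2 − 27.9 = 75.3.

75.30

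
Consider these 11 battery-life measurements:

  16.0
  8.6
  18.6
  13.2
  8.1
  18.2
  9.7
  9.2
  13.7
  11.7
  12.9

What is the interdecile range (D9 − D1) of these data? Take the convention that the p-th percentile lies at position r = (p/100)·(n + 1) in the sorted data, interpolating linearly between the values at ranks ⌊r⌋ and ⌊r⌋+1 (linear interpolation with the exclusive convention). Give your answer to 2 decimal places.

10.32

Sorted: 8.1, 8.6, 9.2, 9.7, 11.7, 12.9, 13.2, 13.7, 16.0, 18.2, 18.6.
n = 11.
P10: r = 1.2; ranks 1–2 are 8.1, 8.6; interpolating gives 8.2.
P90: r = 10.8; ranks 10–11 are 18.2, 18.6; interpolating gives 18.52.
Difference: 18.52 − 8.2 = 10.32.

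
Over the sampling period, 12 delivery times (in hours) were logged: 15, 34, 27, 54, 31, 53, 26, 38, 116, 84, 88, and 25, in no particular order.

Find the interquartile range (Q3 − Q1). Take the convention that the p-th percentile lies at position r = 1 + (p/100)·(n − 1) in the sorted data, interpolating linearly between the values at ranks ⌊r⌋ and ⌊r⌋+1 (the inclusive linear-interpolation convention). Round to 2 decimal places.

34.75

Sorted: 15, 25, 26, 27, 31, 34, 38, 53, 54, 84, 88, 116.
n = 12.
P25: r = 3.75; ranks 3–4 are 26, 27; interpolating gives 26.75.
P75: r = 9.25; ranks 9–10 are 54, 84; interpolating gives 61.5.
Difference: 61.5 − 26.75 = 34.75.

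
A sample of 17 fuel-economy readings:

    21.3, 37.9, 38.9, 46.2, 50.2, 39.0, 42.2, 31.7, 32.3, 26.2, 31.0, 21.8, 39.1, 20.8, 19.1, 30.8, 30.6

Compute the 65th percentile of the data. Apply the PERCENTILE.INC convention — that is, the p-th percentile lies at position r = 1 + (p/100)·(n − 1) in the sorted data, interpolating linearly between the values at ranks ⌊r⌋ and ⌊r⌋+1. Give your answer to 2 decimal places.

38.30

Sorted: 19.1, 20.8, 21.3, 21.8, 26.2, 30.6, 30.8, 31.0, 31.7, 32.3, 37.9, 38.9, 39.0, 39.1, 42.2, 46.2, 50.2.
n = 17.
r = 1 + (65/100)·(17 − 1) = 1 + 10.4 = 11.4.
Rank 11 is 37.9 and rank 12 is 38.9.
Interpolate: 37.9 + 0.4·(38.9 − 37.9) = 37.9 + 0.4·1 = 38.3.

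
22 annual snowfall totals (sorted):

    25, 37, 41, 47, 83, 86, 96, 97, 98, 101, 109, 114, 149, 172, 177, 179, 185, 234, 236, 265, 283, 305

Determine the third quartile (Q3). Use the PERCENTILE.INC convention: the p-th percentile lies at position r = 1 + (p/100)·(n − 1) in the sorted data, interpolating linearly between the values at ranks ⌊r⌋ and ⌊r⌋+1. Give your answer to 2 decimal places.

183.50

n = 22.
r = 1 + (75/100)·(22 − 1) = 1 + 15.75 = 16.75.
Rank 16 is 179 and rank 17 is 185.
Interpolate: 179 + 0.75·(185 − 179) = 179 + 0.75·6 = 183.5.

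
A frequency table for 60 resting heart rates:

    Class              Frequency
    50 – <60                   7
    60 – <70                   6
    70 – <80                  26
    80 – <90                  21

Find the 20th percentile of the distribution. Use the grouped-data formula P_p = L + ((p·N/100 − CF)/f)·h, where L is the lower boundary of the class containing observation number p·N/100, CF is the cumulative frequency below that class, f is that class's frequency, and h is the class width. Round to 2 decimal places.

68.33

N = 60; target position k = 20/100 · 60 = 12.
Cumulative frequencies: 7, 13, 39, 60.
Observation 12 falls in the class 60 – <70.
L = 60, CF = 7, f = 6, h = 10.
P20 = 60 + ((12 − 7)/6)·10 = 60 + 8.33333 = 68.3333.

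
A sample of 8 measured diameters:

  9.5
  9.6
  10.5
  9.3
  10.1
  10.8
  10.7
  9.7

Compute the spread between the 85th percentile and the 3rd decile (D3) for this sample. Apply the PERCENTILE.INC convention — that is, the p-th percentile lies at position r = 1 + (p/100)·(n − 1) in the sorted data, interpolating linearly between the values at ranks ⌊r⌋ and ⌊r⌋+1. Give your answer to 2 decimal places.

Sorted: 9.3, 9.5, 9.6, 9.7, 10.1, 10.5, 10.7, 10.8.
n = 8.
P30: r = 3.1; ranks 3–4 are 9.6, 9.7; interpolating gives 9.61.
P85: r = 6.95; ranks 6–7 are 10.5, 10.7; interpolating gives 10.69.
Difference: 10.69 − 9.61 = 1.08.

1.08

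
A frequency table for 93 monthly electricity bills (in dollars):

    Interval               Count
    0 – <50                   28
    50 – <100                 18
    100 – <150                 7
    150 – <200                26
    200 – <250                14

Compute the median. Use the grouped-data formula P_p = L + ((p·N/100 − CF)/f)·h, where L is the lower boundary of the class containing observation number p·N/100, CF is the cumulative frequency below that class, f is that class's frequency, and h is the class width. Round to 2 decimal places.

103.57

N = 93; target position k = 50/100 · 93 = 46.5.
Cumulative frequencies: 28, 46, 53, 79, 93.
Observation 46.5 falls in the class 100 – <150.
L = 100, CF = 46, f = 7, h = 50.
P50 = 100 + ((46.5 − 46)/7)·50 = 100 + 3.57143 = 103.571.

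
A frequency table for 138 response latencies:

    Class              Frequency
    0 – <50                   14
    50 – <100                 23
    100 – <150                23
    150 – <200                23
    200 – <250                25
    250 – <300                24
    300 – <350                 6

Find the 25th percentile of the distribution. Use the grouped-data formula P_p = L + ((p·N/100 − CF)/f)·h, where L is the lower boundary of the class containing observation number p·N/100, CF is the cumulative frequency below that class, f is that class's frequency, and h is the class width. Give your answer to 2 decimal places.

94.57

N = 138; target position k = 25/100 · 138 = 34.5.
Cumulative frequencies: 14, 37, 60, 83, 108, 132, 138.
Observation 34.5 falls in the class 50 – <100.
L = 50, CF = 14, f = 23, h = 50.
P25 = 50 + ((34.5 − 14)/23)·50 = 50 + 44.5652 = 94.5652.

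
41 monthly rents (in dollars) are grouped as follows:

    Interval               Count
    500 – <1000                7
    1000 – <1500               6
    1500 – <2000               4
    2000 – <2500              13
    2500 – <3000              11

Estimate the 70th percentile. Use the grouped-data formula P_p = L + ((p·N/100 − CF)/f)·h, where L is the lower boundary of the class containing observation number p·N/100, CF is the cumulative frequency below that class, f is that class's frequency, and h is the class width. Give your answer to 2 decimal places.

2450.00

N = 41; target position k = 70/100 · 41 = 28.7.
Cumulative frequencies: 7, 13, 17, 30, 41.
Observation 28.7 falls in the class 2000 – <2500.
L = 2000, CF = 17, f = 13, h = 500.
P70 = 2000 + ((28.7 − 17)/13)·500 = 2000 + 450 = 2450.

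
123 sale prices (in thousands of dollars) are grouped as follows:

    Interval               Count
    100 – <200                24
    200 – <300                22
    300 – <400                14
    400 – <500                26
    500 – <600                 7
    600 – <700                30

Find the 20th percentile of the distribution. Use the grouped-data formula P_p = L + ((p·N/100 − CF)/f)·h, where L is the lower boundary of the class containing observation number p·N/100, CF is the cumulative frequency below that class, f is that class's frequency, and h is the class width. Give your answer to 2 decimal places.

202.73

N = 123; target position k = 20/100 · 123 = 24.6.
Cumulative frequencies: 24, 46, 60, 86, 93, 123.
Observation 24.6 falls in the class 200 – <300.
L = 200, CF = 24, f = 22, h = 100.
P20 = 200 + ((24.6 − 24)/22)·100 = 200 + 2.72727 = 202.727.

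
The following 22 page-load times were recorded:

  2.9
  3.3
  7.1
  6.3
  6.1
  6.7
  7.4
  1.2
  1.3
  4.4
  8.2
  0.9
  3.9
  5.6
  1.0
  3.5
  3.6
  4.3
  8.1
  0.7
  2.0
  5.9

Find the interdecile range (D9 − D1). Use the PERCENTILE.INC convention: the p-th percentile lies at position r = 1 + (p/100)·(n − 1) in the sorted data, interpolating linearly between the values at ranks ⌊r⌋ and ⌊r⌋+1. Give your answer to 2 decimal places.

Sorted: 0.7, 0.9, 1.0, 1.2, 1.3, 2.0, 2.9, 3.3, 3.5, 3.6, 3.9, 4.3, 4.4, 5.6, 5.9, 6.1, 6.3, 6.7, 7.1, 7.4, 8.1, 8.2.
n = 22.
P10: r = 3.1; ranks 3–4 are 1.0, 1.2; interpolating gives 1.02.
P90: r = 19.9; ranks 19–20 are 7.1, 7.4; interpolating gives 7.37.
Difference: 7.37 − 1.02 = 6.35.

6.35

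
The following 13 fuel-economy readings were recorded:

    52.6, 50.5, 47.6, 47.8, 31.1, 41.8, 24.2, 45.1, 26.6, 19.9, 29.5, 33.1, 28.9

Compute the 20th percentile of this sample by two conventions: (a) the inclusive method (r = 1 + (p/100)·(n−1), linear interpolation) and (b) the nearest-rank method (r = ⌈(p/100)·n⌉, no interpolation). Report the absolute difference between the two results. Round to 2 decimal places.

Sorted: 19.9, 24.2, 26.6, 28.9, 29.5, 31.1, 33.1, 41.8, 45.1, 47.6, 47.8, 50.5, 52.6.
n = 13.
(a) r = 3.4; between ranks 3 (26.6) and 4 (28.9): 27.52.
(b) the nearest-rank method: rank 3 → 26.6.
|27.52 − 26.6| = 0.92.

0.92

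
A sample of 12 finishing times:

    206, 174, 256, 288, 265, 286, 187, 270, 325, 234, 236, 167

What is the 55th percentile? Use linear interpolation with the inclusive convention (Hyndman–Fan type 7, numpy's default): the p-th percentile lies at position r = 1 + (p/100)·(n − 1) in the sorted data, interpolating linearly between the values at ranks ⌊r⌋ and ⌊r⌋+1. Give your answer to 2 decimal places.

Sorted: 167, 174, 187, 206, 234, 236, 256, 265, 270, 286, 288, 325.
n = 12.
r = 1 + (55/100)·(12 − 1) = 1 + 6.05 = 7.05.
Rank 7 is 256 and rank 8 is 265.
Interpolate: 256 + 0.05·(265 − 256) = 256 + 0.05·9 = 256.45.

256.45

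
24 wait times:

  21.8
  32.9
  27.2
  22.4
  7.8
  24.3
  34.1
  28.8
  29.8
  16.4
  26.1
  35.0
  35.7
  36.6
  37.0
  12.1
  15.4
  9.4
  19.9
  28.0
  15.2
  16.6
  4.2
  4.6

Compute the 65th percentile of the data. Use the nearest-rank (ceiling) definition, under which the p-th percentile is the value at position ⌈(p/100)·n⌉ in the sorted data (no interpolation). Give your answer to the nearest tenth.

28.0

Sorted: 4.2, 4.6, 7.8, 9.4, 12.1, 15.2, 15.4, 16.4, 16.6, 19.9, 21.8, 22.4, 24.3, 26.1, 27.2, 28.0, 28.8, 29.8, 32.9, 34.1, 35.0, 35.7, 36.6, 37.0.
n = 24.
Position = ⌈65/100 · 24⌉ = ⌈15.6⌉ = 16.
The value at rank 16 is 28.0.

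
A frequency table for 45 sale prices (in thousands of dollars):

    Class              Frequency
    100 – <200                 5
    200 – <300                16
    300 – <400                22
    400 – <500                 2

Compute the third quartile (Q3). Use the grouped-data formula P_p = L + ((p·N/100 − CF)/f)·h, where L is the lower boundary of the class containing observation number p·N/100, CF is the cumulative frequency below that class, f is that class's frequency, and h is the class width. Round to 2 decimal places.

357.95

N = 45; target position k = 75/100 · 45 = 33.75.
Cumulative frequencies: 5, 21, 43, 45.
Observation 33.75 falls in the class 300 – <400.
L = 300, CF = 21, f = 22, h = 100.
P75 = 300 + ((33.75 − 21)/22)·100 = 300 + 57.9545 = 357.955.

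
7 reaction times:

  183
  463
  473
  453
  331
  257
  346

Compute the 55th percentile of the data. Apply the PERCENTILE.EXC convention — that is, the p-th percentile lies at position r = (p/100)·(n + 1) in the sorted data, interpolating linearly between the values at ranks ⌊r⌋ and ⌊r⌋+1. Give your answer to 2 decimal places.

388.80

Sorted: 183, 257, 331, 346, 453, 463, 473.
n = 7.
r = (55/100)·(7 + 1) = 4.4.
Rank 4 is 346 and rank 5 is 453.
Interpolate: 346 + 0.4·(453 − 346) = 346 + 0.4·107 = 388.8.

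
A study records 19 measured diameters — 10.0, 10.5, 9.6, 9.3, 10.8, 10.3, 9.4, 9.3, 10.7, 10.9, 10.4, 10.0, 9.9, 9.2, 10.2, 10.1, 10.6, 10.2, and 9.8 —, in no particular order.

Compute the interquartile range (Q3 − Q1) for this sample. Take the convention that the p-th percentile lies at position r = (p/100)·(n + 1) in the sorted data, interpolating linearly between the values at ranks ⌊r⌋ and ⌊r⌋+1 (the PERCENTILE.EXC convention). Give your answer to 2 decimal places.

0.90

Sorted: 9.2, 9.3, 9.3, 9.4, 9.6, 9.8, 9.9, 10.0, 10.0, 10.1, 10.2, 10.2, 10.3, 10.4, 10.5, 10.6, 10.7, 10.8, 10.9.
n = 19.
P25: r = 5 (integer) → 9.6.
P75: r = 15 (integer) → 10.5.
Difference: 10.5 − 9.6 = 0.9.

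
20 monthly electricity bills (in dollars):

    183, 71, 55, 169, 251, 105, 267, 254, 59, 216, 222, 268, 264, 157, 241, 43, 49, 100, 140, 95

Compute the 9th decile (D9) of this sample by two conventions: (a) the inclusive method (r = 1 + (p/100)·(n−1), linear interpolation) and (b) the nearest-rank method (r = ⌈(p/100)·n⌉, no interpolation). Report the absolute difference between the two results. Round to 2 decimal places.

Sorted: 43, 49, 55, 59, 71, 95, 100, 105, 140, 157, 169, 183, 216, 222, 241, 251, 254, 264, 267, 268.
n = 20.
(a) r = 18.1; between ranks 18 (264) and 19 (267): 264.3.
(b) the nearest-rank method: rank 18 → 264.
|264.3 − 264| = 0.3.

0.30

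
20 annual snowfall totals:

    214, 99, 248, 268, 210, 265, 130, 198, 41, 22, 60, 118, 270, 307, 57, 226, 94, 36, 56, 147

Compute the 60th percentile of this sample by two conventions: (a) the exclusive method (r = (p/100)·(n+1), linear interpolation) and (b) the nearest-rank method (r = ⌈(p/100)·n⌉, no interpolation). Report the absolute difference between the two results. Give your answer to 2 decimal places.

Sorted: 22, 36, 41, 56, 57, 60, 94, 99, 118, 130, 147, 198, 210, 214, 226, 248, 265, 268, 270, 307.
n = 20.
(a) r = 12.6; between ranks 12 (198) and 13 (210): 205.2.
(b) the nearest-rank method: rank 12 → 198.
|205.2 − 198| = 7.2.

7.20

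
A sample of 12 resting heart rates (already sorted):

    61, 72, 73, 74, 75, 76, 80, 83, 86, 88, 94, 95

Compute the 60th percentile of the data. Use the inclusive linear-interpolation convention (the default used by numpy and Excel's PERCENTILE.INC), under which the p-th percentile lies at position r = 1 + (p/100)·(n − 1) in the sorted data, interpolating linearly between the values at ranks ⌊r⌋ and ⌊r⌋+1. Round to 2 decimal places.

81.80

n = 12.
r = 1 + (60/100)·(12 − 1) = 1 + 6.6 = 7.6.
Rank 7 is 80 and rank 8 is 83.
Interpolate: 80 + 0.6·(83 − 80) = 80 + 0.6·3 = 81.8.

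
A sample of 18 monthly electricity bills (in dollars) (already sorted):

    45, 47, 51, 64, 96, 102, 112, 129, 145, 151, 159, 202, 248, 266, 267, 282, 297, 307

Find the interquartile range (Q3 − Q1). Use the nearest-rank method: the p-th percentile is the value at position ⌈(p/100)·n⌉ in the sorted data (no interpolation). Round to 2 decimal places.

n = 18.
P25: rank ⌈25/100·18⌉ = 5 → 96.
P75: rank ⌈75/100·18⌉ = 14 → 266.
Difference: 266 − 96 = 170.

170.00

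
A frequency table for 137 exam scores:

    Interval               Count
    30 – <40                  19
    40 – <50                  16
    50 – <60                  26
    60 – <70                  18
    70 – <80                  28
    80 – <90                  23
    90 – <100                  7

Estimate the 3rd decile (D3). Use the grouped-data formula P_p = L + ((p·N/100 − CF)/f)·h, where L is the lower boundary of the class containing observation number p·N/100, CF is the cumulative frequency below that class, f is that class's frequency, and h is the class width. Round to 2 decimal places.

52.35

N = 137; target position k = 30/100 · 137 = 41.1.
Cumulative frequencies: 19, 35, 61, 79, 107, 130, 137.
Observation 41.1 falls in the class 50 – <60.
L = 50, CF = 35, f = 26, h = 10.
P30 = 50 + ((41.1 − 35)/26)·10 = 50 + 2.34615 = 52.3462.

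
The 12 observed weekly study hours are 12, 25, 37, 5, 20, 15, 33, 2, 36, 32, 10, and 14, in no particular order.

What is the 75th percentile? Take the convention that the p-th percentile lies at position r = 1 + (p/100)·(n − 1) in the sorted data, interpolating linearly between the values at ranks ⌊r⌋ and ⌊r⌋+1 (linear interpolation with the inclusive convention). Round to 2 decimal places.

32.25

Sorted: 2, 5, 10, 12, 14, 15, 20, 25, 32, 33, 36, 37.
n = 12.
r = 1 + (75/100)·(12 − 1) = 1 + 8.25 = 9.25.
Rank 9 is 32 and rank 10 is 33.
Interpolate: 32 + 0.25·(33 − 32) = 32 + 0.25·1 = 32.25.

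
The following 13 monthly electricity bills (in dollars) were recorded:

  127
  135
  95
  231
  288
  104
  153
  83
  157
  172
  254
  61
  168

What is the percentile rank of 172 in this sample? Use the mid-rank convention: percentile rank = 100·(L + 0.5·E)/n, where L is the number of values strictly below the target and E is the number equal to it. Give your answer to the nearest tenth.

Sorted: 61, 83, 95, 104, 127, 135, 153, 157, 168, 172, 231, 254, 288.
Count below 172: L = 9; count equal: E = 1; n = 13.
Percentile rank = 100·(9 + 0.5·1)/13 = 100·9.5/13 = 73.08.

73.1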